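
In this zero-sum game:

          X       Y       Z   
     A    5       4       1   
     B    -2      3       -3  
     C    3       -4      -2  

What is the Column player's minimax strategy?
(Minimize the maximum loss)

Column should play Z, value = 1

Work:
Column player minimizes Row's maximum payoff:
Column X: max payoff to Row = 5
Column Y: max payoff to Row = 4
Column Z: max payoff to Row = 1
Minimum is 1, achieved by column Z.
Minimax strategy: Z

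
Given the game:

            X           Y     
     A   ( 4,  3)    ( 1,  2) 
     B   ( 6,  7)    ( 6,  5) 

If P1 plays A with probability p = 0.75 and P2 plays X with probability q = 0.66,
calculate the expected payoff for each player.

E[P1] = 3.735, E[P2] = 3.575

Work:
E[P1] = p·q·π₁(A,X) + p·(1-q)·π₁(A,Y) + (1-p)·q·π₁(B,X) + (1-p)·(1-q)·π₁(B,Y)
= 0.75·0.66·4 + 0.75·0.34·1 + 0.25·0.66·6 + 0.25·0.34·6
= 3.735

E[P2] = 3.575 (similar calculation)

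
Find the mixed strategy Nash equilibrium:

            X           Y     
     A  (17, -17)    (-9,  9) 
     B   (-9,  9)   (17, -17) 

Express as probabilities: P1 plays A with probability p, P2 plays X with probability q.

p = 0.5, q = 0.5

Work:
Find probabilities that make opponent indifferent:
P2 chooses q to make P1 indifferent between A and B
P1 chooses p to make P2 indifferent between X and Y
Mixed NE: P1 plays (A: 0.5, B: 0.5), P2 plays (X: 0.5, Y: 0.5)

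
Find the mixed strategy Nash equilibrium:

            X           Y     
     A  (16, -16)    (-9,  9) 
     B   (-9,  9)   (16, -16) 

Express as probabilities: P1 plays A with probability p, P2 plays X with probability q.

p = 0.5, q = 0.5

Work:
Find probabilities that make opponent indifferent:
P2 chooses q to make P1 indifferent between A and B
P1 chooses p to make P2 indifferent between X and Y
Mixed NE: P1 plays (A: 0.5, B: 0.5), P2 plays (X: 0.5, Y: 0.5)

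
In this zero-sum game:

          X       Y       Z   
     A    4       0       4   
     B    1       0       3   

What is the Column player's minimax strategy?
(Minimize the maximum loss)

Column should play Y, value = 0

Work:
Column player minimizes Row's maximum payoff:
Column X: max payoff to Row = 4
Column Y: max payoff to Row = 0
Column Z: max payoff to Row = 4
Minimum is 0, achieved by column Y.
Minimax strategy: Y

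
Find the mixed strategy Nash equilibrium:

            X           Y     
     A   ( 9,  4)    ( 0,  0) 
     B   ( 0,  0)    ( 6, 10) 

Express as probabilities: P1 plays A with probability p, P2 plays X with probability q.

p = 0.7143, q = 0.4

Work:
Find probabilities that make opponent indifferent:
P2 chooses q to make P1 indifferent between A and B
P1 chooses p to make P2 indifferent between X and Y
Mixed NE: P1 plays (A: 0.7143, B: 0.2857), P2 plays (X: 0.4, Y: 0.6)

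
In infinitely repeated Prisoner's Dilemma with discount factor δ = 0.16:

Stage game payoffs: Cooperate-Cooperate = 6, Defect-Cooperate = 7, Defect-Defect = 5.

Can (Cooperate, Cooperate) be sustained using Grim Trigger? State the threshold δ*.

δ* = 0.5; since δ = 0.16 < 0.5, cooperation cannot be sustained

Work:
For Grim Trigger:
Cooperate forever: 6/(1-δ)
Defect then punished: 7 + 5·δ/(1-δ)
Need: 6/(1-δ) ≥ 7 + 5·δ/(1-δ)
Solving: δ ≥ (T-R)/(T-P) = (7-6)/(7-5) = 0.5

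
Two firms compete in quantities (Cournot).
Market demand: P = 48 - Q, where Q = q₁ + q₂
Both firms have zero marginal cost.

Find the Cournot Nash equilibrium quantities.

q₁* = q₂* = 16.0; P* = 16.0

Work:
Profit: π_i = P·q_i = (a - q_i - q_j)·q_i
FOC: ∂π_i/∂q_i = a - 2q_i - q_j = 0
Reaction function: q_i = (48 - q_j)/2
Symmetry: q* = 48/3 = 16.0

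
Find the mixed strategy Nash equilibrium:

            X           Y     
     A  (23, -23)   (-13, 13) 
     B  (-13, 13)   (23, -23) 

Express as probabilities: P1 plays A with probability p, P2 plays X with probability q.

p = 0.5, q = 0.5

Work:
Find probabilities that make opponent indifferent:
P2 chooses q to make P1 indifferent between A and B
P1 chooses p to make P2 indifferent between X and Y
Mixed NE: P1 plays (A: 0.5, B: 0.5), P2 plays (X: 0.5, Y: 0.5)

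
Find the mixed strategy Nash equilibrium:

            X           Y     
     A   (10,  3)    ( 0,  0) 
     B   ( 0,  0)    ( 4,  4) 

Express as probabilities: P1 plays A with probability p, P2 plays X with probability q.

p = 0.5714, q = 0.2857

Work:
Find probabilities that make opponent indifferent:
P2 chooses q to make P1 indifferent between A and B
P1 chooses p to make P2 indifferent between X and Y
Mixed NE: P1 plays (A: 0.5714, B: 0.4286), P2 plays (X: 0.2857, Y: 0.7143)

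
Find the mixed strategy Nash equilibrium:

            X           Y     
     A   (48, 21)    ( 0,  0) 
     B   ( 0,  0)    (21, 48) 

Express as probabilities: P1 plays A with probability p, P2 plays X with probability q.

p = 0.6957, q = 0.3043

Work:
Find probabilities that make opponent indifferent:
P2 chooses q to make P1 indifferent between A and B
P1 chooses p to make P2 indifferent between X and Y
Mixed NE: P1 plays (A: 0.6957, B: 0.3043), P2 plays (X: 0.3043, Y: 0.6957)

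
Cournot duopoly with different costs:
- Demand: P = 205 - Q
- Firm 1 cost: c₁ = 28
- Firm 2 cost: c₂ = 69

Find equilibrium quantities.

q₁* = 72.67, q₂* = 31.67

Work:
Reaction: q₁ = (205 - 28 - q₂)/2
Reaction: q₂ = (205 - 69 - q₁)/2
Solve simultaneously:
q₁* = (205 - 2×28 + 69)/3 = 72.67
q₂* = (205 - 2×69 + 28)/3 = 31.67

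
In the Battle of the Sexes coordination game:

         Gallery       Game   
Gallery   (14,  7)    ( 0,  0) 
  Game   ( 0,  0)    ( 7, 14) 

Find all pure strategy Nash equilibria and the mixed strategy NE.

Pure NE: (Gallery, Gallery) and (Game, Game); Mixed NE: p = 0.6667, q = 0.3333

Work:
Check pure NE:
(Gallery, Gallery): (14, 7) - no unilateral deviation beneficial
(Game, Game): (7, 14) - no unilateral deviation beneficial
Mixed NE: P1 plays Gallery with p = 0.6667, P2 plays Gallery with q = 0.3333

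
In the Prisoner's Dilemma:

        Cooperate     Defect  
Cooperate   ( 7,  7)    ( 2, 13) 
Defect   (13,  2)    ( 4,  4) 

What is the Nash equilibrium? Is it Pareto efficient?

(Defect, Defect) is NE; not Pareto efficient

Work:
Defect dominates Cooperate for both players:
If P2 cooperates: Defect (13) > Cooperate (7)
If P2 defects: Defect (4) > Cooperate (2)
NE: (Defect, Defect) with payoff (4, 4)
But (Cooperate, Cooperate) = (7, 7) Pareto dominates (4, 4)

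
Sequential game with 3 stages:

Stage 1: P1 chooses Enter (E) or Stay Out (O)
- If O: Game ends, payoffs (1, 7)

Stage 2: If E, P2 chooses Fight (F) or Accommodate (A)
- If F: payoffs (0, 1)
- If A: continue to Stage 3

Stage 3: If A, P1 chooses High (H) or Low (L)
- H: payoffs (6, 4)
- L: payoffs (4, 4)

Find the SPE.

SPE: (E, A, H); Outcome (6, 4)

Work:
Stage 3: P1 chooses H (6 vs 4)
Stage 2: P2: F->1, A->4 (anticipating H). Choose A
Stage 1: P1: O->1, E->6 (anticipating A, H). Choose E
SPE path: E -> A -> H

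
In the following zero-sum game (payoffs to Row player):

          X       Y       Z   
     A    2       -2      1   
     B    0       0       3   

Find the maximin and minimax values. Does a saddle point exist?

Maximin = 0, Minimax = 0, Saddle: True

Work:
Row minimums: [-2, 0] → maximin = 0
Column maximums: [2, 0, 3] → minimax = 0
Saddle point exists! Game value = 0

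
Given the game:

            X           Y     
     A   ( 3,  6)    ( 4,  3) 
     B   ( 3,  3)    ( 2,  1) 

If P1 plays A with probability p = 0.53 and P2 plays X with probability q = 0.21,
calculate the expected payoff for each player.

E[P1] = 3.0474, E[P2] = 2.5913

Work:
E[P1] = p·q·π₁(A,X) + p·(1-q)·π₁(A,Y) + (1-p)·q·π₁(B,X) + (1-p)·(1-q)·π₁(B,Y)
= 0.53·0.21·3 + 0.53·0.79·4 + 0.47·0.21·3 + 0.47·0.79·2
= 3.0474

E[P2] = 2.5913 (similar calculation)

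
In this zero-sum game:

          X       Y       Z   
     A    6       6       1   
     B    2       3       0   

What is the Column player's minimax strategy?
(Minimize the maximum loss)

Column should play Z, value = 1

Work:
Column player minimizes Row's maximum payoff:
Column X: max payoff to Row = 6
Column Y: max payoff to Row = 6
Column Z: max payoff to Row = 1
Minimum is 1, achieved by column Z.
Minimax strategy: Z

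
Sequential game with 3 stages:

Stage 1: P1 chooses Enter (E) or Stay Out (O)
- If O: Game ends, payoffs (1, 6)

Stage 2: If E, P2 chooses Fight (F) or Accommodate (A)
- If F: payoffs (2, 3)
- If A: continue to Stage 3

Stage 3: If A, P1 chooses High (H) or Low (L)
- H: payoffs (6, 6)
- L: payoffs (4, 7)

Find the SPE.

SPE: (E, A, H); Outcome (6, 6)

Work:
Stage 3: P1 chooses H (6 vs 4)
Stage 2: P2: F->3, A->6 (anticipating H). Choose A
Stage 1: P1: O->1, E->6 (anticipating A, H). Choose E
SPE path: E -> A -> H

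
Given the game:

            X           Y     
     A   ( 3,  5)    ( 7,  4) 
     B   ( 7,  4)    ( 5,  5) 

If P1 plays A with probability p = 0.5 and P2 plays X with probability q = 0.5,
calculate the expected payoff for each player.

E[P1] = 5.5, E[P2] = 4.5

Work:
E[P1] = p·q·π₁(A,X) + p·(1-q)·π₁(A,Y) + (1-p)·q·π₁(B,X) + (1-p)·(1-q)·π₁(B,Y)
= 0.5·0.5·3 + 0.5·0.5·7 + 0.5·0.5·7 + 0.5·0.5·5
= 5.5

E[P2] = 4.5 (similar calculation)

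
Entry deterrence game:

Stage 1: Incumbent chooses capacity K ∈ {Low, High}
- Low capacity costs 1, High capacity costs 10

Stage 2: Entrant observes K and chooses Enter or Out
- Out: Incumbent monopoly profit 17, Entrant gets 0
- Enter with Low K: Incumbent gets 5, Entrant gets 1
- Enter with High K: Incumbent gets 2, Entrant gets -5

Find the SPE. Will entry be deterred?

SPE: (High, Enter|Low, Out|High); Entry deterred. Incumbent net profit = 7

Work:
After Low K: Entrant enters (1 > 0)
After High K: Entrant stays out (-5 < 0)
Incumbent: Low → 5−1=4, High → 17−10=7
Incumbent chooses High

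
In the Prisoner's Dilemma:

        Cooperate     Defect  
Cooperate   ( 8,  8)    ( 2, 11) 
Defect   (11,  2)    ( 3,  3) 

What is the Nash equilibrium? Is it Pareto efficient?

(Defect, Defect) is NE; not Pareto efficient

Work:
Defect dominates Cooperate for both players:
If P2 cooperates: Defect (11) > Cooperate (8)
If P2 defects: Defect (3) > Cooperate (2)
NE: (Defect, Defect) with payoff (3, 3)
But (Cooperate, Cooperate) = (8, 8) Pareto dominates (3, 3)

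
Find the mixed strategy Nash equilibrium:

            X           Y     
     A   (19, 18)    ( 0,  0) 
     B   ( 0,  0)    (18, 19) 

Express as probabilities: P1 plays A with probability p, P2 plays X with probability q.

p = 0.5135, q = 0.4865

Work:
Find probabilities that make opponent indifferent:
P2 chooses q to make P1 indifferent between A and B
P1 chooses p to make P2 indifferent between X and Y
Mixed NE: P1 plays (A: 0.5135, B: 0.4865), P2 plays (X: 0.4865, Y: 0.5135)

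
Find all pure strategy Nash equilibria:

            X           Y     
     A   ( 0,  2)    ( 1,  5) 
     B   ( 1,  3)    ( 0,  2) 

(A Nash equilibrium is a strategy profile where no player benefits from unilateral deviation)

Nash equilibrium: (A, Y), (B, X)

Work:
Best responses:
  P1 vs X: payoffs [0, 1] → best response B (payoff 1)
  P1 vs Y: payoffs [1, 0] → best response A (payoff 1)
  P2 vs A: payoffs [2, 5] → best response Y (payoff 5)
  P2 vs B: payoffs [3, 2] → best response X (payoff 3)
Mutual best responses: (A,Y), (B,X) → Nash equilibria.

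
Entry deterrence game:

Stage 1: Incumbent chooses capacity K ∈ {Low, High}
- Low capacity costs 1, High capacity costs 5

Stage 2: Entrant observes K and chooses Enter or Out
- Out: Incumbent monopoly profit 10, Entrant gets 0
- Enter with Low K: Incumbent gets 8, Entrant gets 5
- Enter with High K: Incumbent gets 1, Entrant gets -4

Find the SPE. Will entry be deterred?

SPE: (Low, Enter|Low, Out|High); Entry not deterred. Incumbent net profit = 7, Entrant gets 5

Work:
After Low K: Entrant enters (5 > 0)
After High K: Entrant stays out (-4 < 0)
Incumbent: Low → 8−1=7, High → 10−5=5
Incumbent chooses Low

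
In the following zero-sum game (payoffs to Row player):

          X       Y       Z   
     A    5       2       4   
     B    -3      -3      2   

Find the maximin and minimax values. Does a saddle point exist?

Maximin = 2, Minimax = 2, Saddle: True

Work:
Row minimums: [2, -3] → maximin = 2
Column maximums: [5, 2, 4] → minimax = 2
Saddle point exists! Game value = 2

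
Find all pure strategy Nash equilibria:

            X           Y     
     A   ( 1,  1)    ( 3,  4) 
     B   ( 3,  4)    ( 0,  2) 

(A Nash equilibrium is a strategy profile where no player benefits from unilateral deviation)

Nash equilibrium: (A, Y), (B, X)

Work:
Best responses:
  P1 vs X: payoffs [1, 3] → best response B (payoff 3)
  P1 vs Y: payoffs [3, 0] → best response A (payoff 3)
  P2 vs A: payoffs [1, 4] → best response Y (payoff 4)
  P2 vs B: payoffs [4, 2] → best response X (payoff 4)
Mutual best responses: (A,Y), (B,X) → Nash equilibria.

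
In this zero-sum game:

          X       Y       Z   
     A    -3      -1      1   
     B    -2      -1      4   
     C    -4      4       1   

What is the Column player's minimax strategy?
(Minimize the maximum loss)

Column should play X, value = -2

Work:
Column player minimizes Row's maximum payoff:
Column X: max payoff to Row = -2
Column Y: max payoff to Row = 4
Column Z: max payoff to Row = 4
Minimum is -2, achieved by column X.
Minimax strategy: X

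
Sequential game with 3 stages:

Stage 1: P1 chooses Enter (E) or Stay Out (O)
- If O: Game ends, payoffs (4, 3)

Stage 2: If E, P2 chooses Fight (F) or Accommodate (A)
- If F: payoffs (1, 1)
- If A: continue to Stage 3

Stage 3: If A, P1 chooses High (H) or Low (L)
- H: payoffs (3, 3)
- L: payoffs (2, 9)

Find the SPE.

SPE: (O, A, H); Outcome (4, 3)

Work:
Stage 3: P1 chooses H (3 vs 2)
Stage 2: P2: F->1, A->3 (anticipating H). Choose A
Stage 1: P1: O->4, E->3 (anticipating A, H). Choose O
SPE path: O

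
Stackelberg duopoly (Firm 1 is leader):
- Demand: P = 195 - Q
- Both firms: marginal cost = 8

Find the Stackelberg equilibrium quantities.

q₁* (leader) = 93.5, q₂* (follower) = 46.75

Work:
Follower's reaction: q₂ = (a - c - q₁)/2
Leader substitutes: π₁ = q₁·(a - q₁ - (a-c-q₁)/2 - c)
FOC: q₁* = (195 - 8)/2 = 93.50
Then: q₂* = (195 - 8 - 93.5)/2 = 46.75
Leader has first-mover advantage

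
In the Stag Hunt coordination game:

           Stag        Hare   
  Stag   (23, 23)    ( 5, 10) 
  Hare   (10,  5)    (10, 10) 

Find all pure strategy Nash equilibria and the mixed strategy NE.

Pure NE: (Stag, Stag) and (Hare, Hare); Mixed NE: p = 0.2778, q = 0.2778

Work:
Check pure NE:
(Stag, Stag): (23, 23) - no unilateral deviation beneficial
(Hare, Hare): (10, 10) - no unilateral deviation beneficial
Mixed NE: P1 plays Stag with p = 0.2778, P2 plays Stag with q = 0.2778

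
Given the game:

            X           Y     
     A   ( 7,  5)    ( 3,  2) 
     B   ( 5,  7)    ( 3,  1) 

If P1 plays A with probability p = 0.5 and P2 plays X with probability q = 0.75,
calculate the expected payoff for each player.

E[P1] = 5.25, E[P2] = 4.875

Work:
E[P1] = p·q·π₁(A,X) + p·(1-q)·π₁(A,Y) + (1-p)·q·π₁(B,X) + (1-p)·(1-q)·π₁(B,Y)
= 0.5·0.75·7 + 0.5·0.25·3 + 0.5·0.75·5 + 0.5·0.25·3
= 5.25

E[P2] = 4.875 (similar calculation)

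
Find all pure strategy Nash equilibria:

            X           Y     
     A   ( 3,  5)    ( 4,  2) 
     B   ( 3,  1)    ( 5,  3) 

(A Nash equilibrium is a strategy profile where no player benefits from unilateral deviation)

Nash equilibrium: (A, X), (B, Y)

Work:
Best responses:
  P1 vs X: payoffs [3, 3] → best response A/B (payoff 3)
  P1 vs Y: payoffs [4, 5] → best response B (payoff 5)
  P2 vs A: payoffs [5, 2] → best response X (payoff 5)
  P2 vs B: payoffs [1, 3] → best response Y (payoff 3)
Mutual best responses: (A,X), (B,Y) → Nash equilibria.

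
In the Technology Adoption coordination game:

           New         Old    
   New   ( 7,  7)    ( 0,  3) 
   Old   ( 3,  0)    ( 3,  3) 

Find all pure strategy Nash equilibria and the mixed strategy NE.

Pure NE: (New, New) and (Old, Old); Mixed NE: p = 0.4286, q = 0.4286

Work:
Check pure NE:
(New, New): (7, 7) - no unilateral deviation beneficial
(Old, Old): (3, 3) - no unilateral deviation beneficial
Mixed NE: P1 plays New with p = 0.4286, P2 plays New with q = 0.4286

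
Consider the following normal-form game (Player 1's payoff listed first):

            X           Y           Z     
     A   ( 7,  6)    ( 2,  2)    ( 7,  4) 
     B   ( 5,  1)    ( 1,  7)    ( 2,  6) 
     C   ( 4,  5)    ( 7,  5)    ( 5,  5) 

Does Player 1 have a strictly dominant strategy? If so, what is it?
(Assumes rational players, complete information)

No strictly dominant strategy exists for Player 1

Work:
A strategy strictly dominates another if it gives a strictly higher payoff against every opponent action. Compare each pair of P1's strategies column-by-column:
  A vs B: [7 vs 5, 2 vs 1, 7 vs 2] → A strictly dominates B
  A vs C: [7 vs 4, 2 vs 7, 7 vs 5] → A does not strictly dominate C (column Y: 2 ≤ 7)
  B vs A: [5 vs 7, 1 vs 2, 2 vs 7] → B does not strictly dominate A (column X: 5 ≤ 7)
  B vs C: [5 vs 4, 1 vs 7, 2 vs 5] → B does not strictly dominate C (column Y: 1 ≤ 7)
  C vs A: [4 vs 7, 7 vs 2, 5 vs 7] → C does not strictly dominate A (column X: 4 ≤ 7)
  C vs B: [4 vs 5, 7 vs 1, 5 vs 2] → C does not strictly dominate B (column X: 4 ≤ 5)
No single strategy strictly dominates all others → no strictly dominant strategy.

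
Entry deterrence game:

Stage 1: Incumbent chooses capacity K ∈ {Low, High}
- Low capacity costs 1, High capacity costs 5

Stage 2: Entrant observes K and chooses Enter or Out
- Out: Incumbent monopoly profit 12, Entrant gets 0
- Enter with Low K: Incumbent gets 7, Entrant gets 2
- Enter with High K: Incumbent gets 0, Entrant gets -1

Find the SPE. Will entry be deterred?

SPE: (High, Enter|Low, Out|High); Entry deterred. Incumbent net profit = 7

Work:
After Low K: Entrant enters (2 > 0)
After High K: Entrant stays out (-1 < 0)
Incumbent: Low → 7−1=6, High → 12−5=7
Incumbent chooses High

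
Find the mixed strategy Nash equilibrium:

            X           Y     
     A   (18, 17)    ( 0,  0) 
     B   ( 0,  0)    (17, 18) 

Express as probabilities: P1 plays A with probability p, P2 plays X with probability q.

p = 0.5143, q = 0.4857

Work:
Find probabilities that make opponent indifferent:
P2 chooses q to make P1 indifferent between A and B
P1 chooses p to make P2 indifferent between X and Y
Mixed NE: P1 plays (A: 0.5143, B: 0.4857), P2 plays (X: 0.4857, Y: 0.5143)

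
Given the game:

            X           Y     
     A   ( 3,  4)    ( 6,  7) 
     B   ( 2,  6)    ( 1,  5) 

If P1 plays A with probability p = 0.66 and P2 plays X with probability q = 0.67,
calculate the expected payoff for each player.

E[P1] = 3.2012, E[P2] = 5.2212

Work:
E[P1] = p·q·π₁(A,X) + p·(1-q)·π₁(A,Y) + (1-p)·q·π₁(B,X) + (1-p)·(1-q)·π₁(B,Y)
= 0.66·0.67·3 + 0.66·0.33·6 + 0.34·0.67·2 + 0.34·0.33·1
= 3.2012

E[P2] = 5.2212 (similar calculation)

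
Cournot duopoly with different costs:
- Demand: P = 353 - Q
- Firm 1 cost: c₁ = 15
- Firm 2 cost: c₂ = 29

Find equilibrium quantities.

q₁* = 117.33, q₂* = 103.33

Work:
Reaction: q₁ = (353 - 15 - q₂)/2
Reaction: q₂ = (353 - 29 - q₁)/2
Solve simultaneously:
q₁* = (353 - 2×15 + 29)/3 = 117.33
q₂* = (353 - 2×29 + 15)/3 = 103.33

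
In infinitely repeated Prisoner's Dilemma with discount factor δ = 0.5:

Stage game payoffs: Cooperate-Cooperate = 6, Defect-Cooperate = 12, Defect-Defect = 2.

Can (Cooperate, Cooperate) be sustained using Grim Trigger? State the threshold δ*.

δ* = 0.6; since δ = 0.5 < 0.6, cooperation cannot be sustained

Work:
For Grim Trigger:
Cooperate forever: 6/(1-δ)
Defect then punished: 12 + 2·δ/(1-δ)
Need: 6/(1-δ) ≥ 12 + 2·δ/(1-δ)
Solving: δ ≥ (T-R)/(T-P) = (12-6)/(12-2) = 0.6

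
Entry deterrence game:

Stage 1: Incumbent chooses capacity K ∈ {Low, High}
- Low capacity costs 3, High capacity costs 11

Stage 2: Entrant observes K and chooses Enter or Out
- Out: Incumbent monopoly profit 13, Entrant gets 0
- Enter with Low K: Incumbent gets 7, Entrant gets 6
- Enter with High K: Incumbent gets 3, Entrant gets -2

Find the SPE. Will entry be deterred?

SPE: (Low, Enter|Low, Out|High); Entry not deterred. Incumbent net profit = 4, Entrant gets 6

Work:
After Low K: Entrant enters (6 > 0)
After High K: Entrant stays out (-2 < 0)
Incumbent: Low → 7−3=4, High → 13−11=2
Incumbent chooses Low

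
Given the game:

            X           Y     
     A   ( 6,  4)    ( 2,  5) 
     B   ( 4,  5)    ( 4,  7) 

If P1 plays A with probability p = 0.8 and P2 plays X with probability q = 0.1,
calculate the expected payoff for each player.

E[P1] = 2.72, E[P2] = 5.28

Work:
E[P1] = p·q·π₁(A,X) + p·(1-q)·π₁(A,Y) + (1-p)·q·π₁(B,X) + (1-p)·(1-q)·π₁(B,Y)
= 0.8·0.1·6 + 0.8·0.9·2 + 0.2·0.1·4 + 0.2·0.9·4
= 2.72

E[P2] = 5.28 (similar calculation)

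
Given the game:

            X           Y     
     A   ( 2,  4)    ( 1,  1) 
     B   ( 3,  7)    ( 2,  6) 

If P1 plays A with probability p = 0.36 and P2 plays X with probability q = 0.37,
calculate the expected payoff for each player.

E[P1] = 2.01, E[P2] = 4.8364

Work:
E[P1] = p·q·π₁(A,X) + p·(1-q)·π₁(A,Y) + (1-p)·q·π₁(B,X) + (1-p)·(1-q)·π₁(B,Y)
= 0.36·0.37·2 + 0.36·0.63·1 + 0.64·0.37·3 + 0.64·0.63·2
= 2.01

E[P2] = 4.8364 (similar calculation)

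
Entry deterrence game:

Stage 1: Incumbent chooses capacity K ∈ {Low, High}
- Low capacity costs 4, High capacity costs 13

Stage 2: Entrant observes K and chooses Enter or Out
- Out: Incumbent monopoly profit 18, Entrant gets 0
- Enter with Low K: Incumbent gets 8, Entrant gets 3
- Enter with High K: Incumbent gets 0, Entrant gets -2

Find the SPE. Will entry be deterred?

SPE: (High, Enter|Low, Out|High); Entry deterred. Incumbent net profit = 5

Work:
After Low K: Entrant enters (3 > 0)
After High K: Entrant stays out (-2 < 0)
Incumbent: Low → 8−4=4, High → 18−13=5
Incumbent chooses High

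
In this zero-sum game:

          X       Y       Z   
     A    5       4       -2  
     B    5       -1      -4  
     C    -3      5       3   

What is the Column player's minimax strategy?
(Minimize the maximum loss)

Column should play Z, value = 3

Work:
Column player minimizes Row's maximum payoff:
Column X: max payoff to Row = 5
Column Y: max payoff to Row = 5
Column Z: max payoff to Row = 3
Minimum is 3, achieved by column Z.
Minimax strategy: Z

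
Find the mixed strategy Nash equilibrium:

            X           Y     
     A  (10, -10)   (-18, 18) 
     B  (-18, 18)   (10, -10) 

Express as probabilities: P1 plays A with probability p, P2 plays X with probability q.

p = 0.5, q = 0.5

Work:
Find probabilities that make opponent indifferent:
P2 chooses q to make P1 indifferent between A and B
P1 chooses p to make P2 indifferent between X and Y
Mixed NE: P1 plays (A: 0.5, B: 0.5), P2 plays (X: 0.5, Y: 0.5)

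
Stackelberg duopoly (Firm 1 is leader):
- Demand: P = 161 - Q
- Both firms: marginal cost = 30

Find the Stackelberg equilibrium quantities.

q₁* (leader) = 65.5, q₂* (follower) = 32.75

Work:
Follower's reaction: q₂ = (a - c - q₁)/2
Leader substitutes: π₁ = q₁·(a - q₁ - (a-c-q₁)/2 - c)
FOC: q₁* = (161 - 30)/2 = 65.50
Then: q₂* = (161 - 30 - 65.5)/2 = 32.75
Leader has first-mover advantage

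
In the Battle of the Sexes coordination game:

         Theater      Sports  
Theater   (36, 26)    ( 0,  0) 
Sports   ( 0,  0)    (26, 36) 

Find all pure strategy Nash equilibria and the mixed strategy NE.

Pure NE: (Theater, Theater) and (Sports, Sports); Mixed NE: p = 0.5806, q = 0.4194

Work:
Check pure NE:
(Theater, Theater): (36, 26) - no unilateral deviation beneficial
(Sports, Sports): (26, 36) - no unilateral deviation beneficial
Mixed NE: P1 plays Theater with p = 0.5806, P2 plays Theater with q = 0.4194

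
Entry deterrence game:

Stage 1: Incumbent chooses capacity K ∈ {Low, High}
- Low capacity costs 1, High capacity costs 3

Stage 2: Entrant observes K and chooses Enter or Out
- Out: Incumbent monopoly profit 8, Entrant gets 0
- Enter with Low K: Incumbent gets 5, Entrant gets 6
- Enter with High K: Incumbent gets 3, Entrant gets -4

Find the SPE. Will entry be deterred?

SPE: (High, Enter|Low, Out|High); Entry deterred. Incumbent net profit = 5

Work:
After Low K: Entrant enters (6 > 0)
After High K: Entrant stays out (-4 < 0)
Incumbent: Low → 5−1=4, High → 8−3=5
Incumbent chooses High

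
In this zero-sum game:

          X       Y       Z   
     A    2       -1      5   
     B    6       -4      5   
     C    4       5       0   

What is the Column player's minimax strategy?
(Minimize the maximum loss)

Column should play Y or Z (all achieve the minimum), value = 5

Work:
Column player minimizes Row's maximum payoff:
Column X: max payoff to Row = 6
Column Y: max payoff to Row = 5
Column Z: max payoff to Row = 5
Minimum is 5, achieved by columns Y, Z (tied).
Each of Y or Z is a minimax strategy.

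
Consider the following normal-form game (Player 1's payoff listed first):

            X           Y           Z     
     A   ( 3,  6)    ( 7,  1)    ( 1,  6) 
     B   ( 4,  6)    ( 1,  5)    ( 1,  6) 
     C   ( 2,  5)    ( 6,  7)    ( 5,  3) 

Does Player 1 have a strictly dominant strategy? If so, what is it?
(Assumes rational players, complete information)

No strictly dominant strategy exists for Player 1

Work:
A strategy strictly dominates another if it gives a strictly higher payoff against every opponent action. Compare each pair of P1's strategies column-by-column:
  A vs B: [3 vs 4, 7 vs 1, 1 vs 1] → A does not strictly dominate B (column X: 3 ≤ 4)
  A vs C: [3 vs 2, 7 vs 6, 1 vs 5] → A does not strictly dominate C (column Z: 1 ≤ 5)
  B vs A: [4 vs 3, 1 vs 7, 1 vs 1] → B does not strictly dominate A (column Y: 1 ≤ 7)
  B vs C: [4 vs 2, 1 vs 6, 1 vs 5] → B does not strictly dominate C (column Y: 1 ≤ 6)
  C vs A: [2 vs 3, 6 vs 7, 5 vs 1] → C does not strictly dominate A (column X: 2 ≤ 3)
  C vs B: [2 vs 4, 6 vs 1, 5 vs 1] → C does not strictly dominate B (column X: 2 ≤ 4)
No single strategy strictly dominates all others → no strictly dominant strategy.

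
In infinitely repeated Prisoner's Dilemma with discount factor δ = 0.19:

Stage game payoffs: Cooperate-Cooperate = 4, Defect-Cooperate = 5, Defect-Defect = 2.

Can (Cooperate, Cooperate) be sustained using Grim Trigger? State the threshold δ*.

δ* = 0.3333; since δ = 0.19 < 0.3333, cooperation cannot be sustained

Work:
For Grim Trigger:
Cooperate forever: 4/(1-δ)
Defect then punished: 5 + 2·δ/(1-δ)
Need: 4/(1-δ) ≥ 5 + 2·δ/(1-δ)
Solving: δ ≥ (T-R)/(T-P) = (5-4)/(5-2) = 0.3333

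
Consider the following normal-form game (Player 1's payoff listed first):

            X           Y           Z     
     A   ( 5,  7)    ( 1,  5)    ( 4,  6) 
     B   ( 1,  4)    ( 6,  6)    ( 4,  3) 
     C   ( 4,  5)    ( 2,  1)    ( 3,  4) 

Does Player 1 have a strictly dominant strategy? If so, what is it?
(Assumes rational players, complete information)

No strictly dominant strategy exists for Player 1

Work:
A strategy strictly dominates another if it gives a strictly higher payoff against every opponent action. Compare each pair of P1's strategies column-by-column:
  A vs B: [5 vs 1, 1 vs 6, 4 vs 4] → A does not strictly dominate B (column Y: 1 ≤ 6)
  A vs C: [5 vs 4, 1 vs 2, 4 vs 3] → A does not strictly dominate C (column Y: 1 ≤ 2)
  B vs A: [1 vs 5, 6 vs 1, 4 vs 4] → B does not strictly dominate A (column X: 1 ≤ 5)
  B vs C: [1 vs 4, 6 vs 2, 4 vs 3] → B does not strictly dominate C (column X: 1 ≤ 4)
  C vs A: [4 vs 5, 2 vs 1, 3 vs 4] → C does not strictly dominate A (column X: 4 ≤ 5)
  C vs B: [4 vs 1, 2 vs 6, 3 vs 4] → C does not strictly dominate B (column Y: 2 ≤ 6)
No single strategy strictly dominates all others → no strictly dominant strategy.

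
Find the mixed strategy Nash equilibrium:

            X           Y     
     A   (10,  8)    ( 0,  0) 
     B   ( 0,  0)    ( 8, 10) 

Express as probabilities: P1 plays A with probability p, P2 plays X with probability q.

p = 0.5556, q = 0.4444

Work:
Find probabilities that make opponent indifferent:
P2 chooses q to make P1 indifferent between A and B
P1 chooses p to make P2 indifferent between X and Y
Mixed NE: P1 plays (A: 0.5556, B: 0.4444), P2 plays (X: 0.4444, Y: 0.5556)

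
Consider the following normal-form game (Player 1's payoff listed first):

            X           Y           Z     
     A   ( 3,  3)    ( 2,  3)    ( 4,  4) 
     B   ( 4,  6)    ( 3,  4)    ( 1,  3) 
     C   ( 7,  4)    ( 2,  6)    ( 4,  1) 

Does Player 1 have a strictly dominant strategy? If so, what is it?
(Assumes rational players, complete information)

No strictly dominant strategy exists for Player 1

Work:
A strategy strictly dominates another if it gives a strictly higher payoff against every opponent action. Compare each pair of P1's strategies column-by-column:
  A vs B: [3 vs 4, 2 vs 3, 4 vs 1] → A does not strictly dominate B (column X: 3 ≤ 4)
  A vs C: [3 vs 7, 2 vs 2, 4 vs 4] → A does not strictly dominate C (column X: 3 ≤ 7)
  B vs A: [4 vs 3, 3 vs 2, 1 vs 4] → B does not strictly dominate A (column Z: 1 ≤ 4)
  B vs C: [4 vs 7, 3 vs 2, 1 vs 4] → B does not strictly dominate C (column X: 4 ≤ 7)
  C vs A: [7 vs 3, 2 vs 2, 4 vs 4] → C does not strictly dominate A (column Y: 2 ≤ 2)
  C vs B: [7 vs 4, 2 vs 3, 4 vs 1] → C does not strictly dominate B (column Y: 2 ≤ 3)
No single strategy strictly dominates all others → no strictly dominant strategy.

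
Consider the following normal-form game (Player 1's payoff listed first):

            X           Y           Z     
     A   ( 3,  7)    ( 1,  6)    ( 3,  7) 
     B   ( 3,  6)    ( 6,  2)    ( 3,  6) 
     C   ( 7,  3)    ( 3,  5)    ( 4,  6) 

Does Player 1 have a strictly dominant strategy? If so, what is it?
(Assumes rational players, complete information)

No strictly dominant strategy exists for Player 1

Work:
A strategy strictly dominates another if it gives a strictly higher payoff against every opponent action. Compare each pair of P1's strategies column-by-column:
  A vs B: [3 vs 3, 1 vs 6, 3 vs 3] → A does not strictly dominate B (column X: 3 ≤ 3)
  A vs C: [3 vs 7, 1 vs 3, 3 vs 4] → A does not strictly dominate C (column X: 3 ≤ 7)
  B vs A: [3 vs 3, 6 vs 1, 3 vs 3] → B does not strictly dominate A (column X: 3 ≤ 3)
  B vs C: [3 vs 7, 6 vs 3, 3 vs 4] → B does not strictly dominate C (column X: 3 ≤ 7)
  C vs A: [7 vs 3, 3 vs 1, 4 vs 3] → C strictly dominates A
  C vs B: [7 vs 3, 3 vs 6, 4 vs 3] → C does not strictly dominate B (column Y: 3 ≤ 6)
No single strategy strictly dominates all others → no strictly dominant strategy.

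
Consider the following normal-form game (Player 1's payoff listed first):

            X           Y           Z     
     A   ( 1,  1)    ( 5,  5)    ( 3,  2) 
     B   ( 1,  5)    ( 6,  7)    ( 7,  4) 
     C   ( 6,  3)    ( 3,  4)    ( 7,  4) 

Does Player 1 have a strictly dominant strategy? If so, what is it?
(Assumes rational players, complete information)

No strictly dominant strategy exists for Player 1

Work:
A strategy strictly dominates another if it gives a strictly higher payoff against every opponent action. Compare each pair of P1's strategies column-by-column:
  A vs B: [1 vs 1, 5 vs 6, 3 vs 7] → A does not strictly dominate B (column X: 1 ≤ 1)
  A vs C: [1 vs 6, 5 vs 3, 3 vs 7] → A does not strictly dominate C (column X: 1 ≤ 6)
  B vs A: [1 vs 1, 6 vs 5, 7 vs 3] → B does not strictly dominate A (column X: 1 ≤ 1)
  B vs C: [1 vs 6, 6 vs 3, 7 vs 7] → B does not strictly dominate C (column X: 1 ≤ 6)
  C vs A: [6 vs 1, 3 vs 5, 7 vs 3] → C does not strictly dominate A (column Y: 3 ≤ 5)
  C vs B: [6 vs 1, 3 vs 6, 7 vs 7] → C does not strictly dominate B (column Y: 3 ≤ 6)
No single strategy strictly dominates all others → no strictly dominant strategy.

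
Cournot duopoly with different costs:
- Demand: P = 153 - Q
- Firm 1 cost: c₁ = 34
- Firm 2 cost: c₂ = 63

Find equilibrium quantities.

q₁* = 49.33, q₂* = 20.33

Work:
Reaction: q₁ = (153 - 34 - q₂)/2
Reaction: q₂ = (153 - 63 - q₁)/2
Solve simultaneously:
q₁* = (153 - 2×34 + 63)/3 = 49.33
q₂* = (153 - 2×63 + 34)/3 = 20.33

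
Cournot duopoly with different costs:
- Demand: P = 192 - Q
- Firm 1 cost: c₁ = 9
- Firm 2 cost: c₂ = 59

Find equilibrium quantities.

q₁* = 77.67, q₂* = 27.67

Work:
Reaction: q₁ = (192 - 9 - q₂)/2
Reaction: q₂ = (192 - 59 - q₁)/2
Solve simultaneously:
q₁* = (192 - 2×9 + 59)/3 = 77.67
q₂* = (192 - 2×59 + 9)/3 = 27.67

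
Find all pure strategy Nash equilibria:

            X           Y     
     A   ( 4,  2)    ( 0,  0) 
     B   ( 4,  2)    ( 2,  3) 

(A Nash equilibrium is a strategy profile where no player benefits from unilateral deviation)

Nash equilibrium: (A, X), (B, Y)

Work:
Best responses:
  P1 vs X: payoffs [4, 4] → best response A/B (payoff 4)
  P1 vs Y: payoffs [0, 2] → best response B (payoff 2)
  P2 vs A: payoffs [2, 0] → best response X (payoff 2)
  P2 vs B: payoffs [2, 3] → best response Y (payoff 3)
Mutual best responses: (A,X), (B,Y) → Nash equilibria.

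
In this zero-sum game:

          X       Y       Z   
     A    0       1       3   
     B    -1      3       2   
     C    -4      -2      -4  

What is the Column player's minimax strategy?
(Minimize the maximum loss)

Column should play X, value = 0

Work:
Column player minimizes Row's maximum payoff:
Column X: max payoff to Row = 0
Column Y: max payoff to Row = 3
Column Z: max payoff to Row = 3
Minimum is 0, achieved by column X.
Minimax strategy: X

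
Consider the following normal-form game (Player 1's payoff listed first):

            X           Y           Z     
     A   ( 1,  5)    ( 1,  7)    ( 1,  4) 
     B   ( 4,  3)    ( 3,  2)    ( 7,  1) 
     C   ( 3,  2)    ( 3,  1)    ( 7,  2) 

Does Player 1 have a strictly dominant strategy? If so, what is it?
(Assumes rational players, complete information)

No strictly dominant strategy exists for Player 1

Work:
A strategy strictly dominates another if it gives a strictly higher payoff against every opponent action. Compare each pair of P1's strategies column-by-column:
  A vs B: [1 vs 4, 1 vs 3, 1 vs 7] → A does not strictly dominate B (column X: 1 ≤ 4)
  A vs C: [1 vs 3, 1 vs 3, 1 vs 7] → A does not strictly dominate C (column X: 1 ≤ 3)
  B vs A: [4 vs 1, 3 vs 1, 7 vs 1] → B strictly dominates A
  B vs C: [4 vs 3, 3 vs 3, 7 vs 7] → B does not strictly dominate C (column Y: 3 ≤ 3)
  C vs A: [3 vs 1, 3 vs 1, 7 vs 1] → C strictly dominates A
  C vs B: [3 vs 4, 3 vs 3, 7 vs 7] → C does not strictly dominate B (column X: 3 ≤ 4)
No single strategy strictly dominates all others → no strictly dominant strategy.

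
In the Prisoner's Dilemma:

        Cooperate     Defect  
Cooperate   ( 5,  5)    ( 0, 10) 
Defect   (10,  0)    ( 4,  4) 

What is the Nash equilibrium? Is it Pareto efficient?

(Defect, Defect) is NE; not Pareto efficient

Work:
Defect dominates Cooperate for both players:
If P2 cooperates: Defect (10) > Cooperate (5)
If P2 defects: Defect (4) > Cooperate (0)
NE: (Defect, Defect) with payoff (4, 4)
But (Cooperate, Cooperate) = (5, 5) Pareto dominates (4, 4)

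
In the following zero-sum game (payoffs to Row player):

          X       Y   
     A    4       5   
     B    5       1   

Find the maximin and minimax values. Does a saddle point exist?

Maximin = 4, Minimax = 5, Saddle: False

Work:
Row minimums: [4, 1] → maximin = 4
Column maximums: [5, 5] → minimax = 5
No saddle point (maximin ≠ minimax). Mixed strategy needed.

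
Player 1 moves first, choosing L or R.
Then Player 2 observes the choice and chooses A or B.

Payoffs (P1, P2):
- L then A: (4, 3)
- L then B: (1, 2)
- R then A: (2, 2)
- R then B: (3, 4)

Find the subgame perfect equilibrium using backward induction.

P1 plays L, P2 plays A after L and B after R; Payoff (4, 3)

Work:
Backward induction:
After L: P2 chooses A → P1 gets 4
After R: P2 chooses B → P1 gets 3
P1 chooses L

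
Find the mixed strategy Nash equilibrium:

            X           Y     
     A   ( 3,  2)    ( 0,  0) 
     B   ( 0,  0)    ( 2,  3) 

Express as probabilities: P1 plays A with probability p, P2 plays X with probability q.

p = 0.6, q = 0.4

Work:
Find probabilities that make opponent indifferent:
P2 chooses q to make P1 indifferent between A and B
P1 chooses p to make P2 indifferent between X and Y
Mixed NE: P1 plays (A: 0.6, B: 0.4), P2 plays (X: 0.4, Y: 0.6)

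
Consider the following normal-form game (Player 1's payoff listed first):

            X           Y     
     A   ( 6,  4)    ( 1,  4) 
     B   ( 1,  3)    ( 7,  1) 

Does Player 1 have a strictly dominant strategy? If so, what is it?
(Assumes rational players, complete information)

No strictly dominant strategy exists for Player 1

Work:
A strategy strictly dominates another if it gives a strictly higher payoff against every opponent action. Compare each pair of P1's strategies column-by-column:
  A vs B: [6 vs 1, 1 vs 7] → A does not strictly dominate B (column Y: 1 ≤ 7)
  B vs A: [1 vs 6, 7 vs 1] → B does not strictly dominate A (column X: 1 ≤ 6)
No single strategy strictly dominates all others → no strictly dominant strategy.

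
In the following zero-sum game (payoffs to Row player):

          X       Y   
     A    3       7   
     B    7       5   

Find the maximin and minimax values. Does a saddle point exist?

Maximin = 5, Minimax = 7, Saddle: False

Work:
Row minimums: [3, 5] → maximin = 5
Column maximums: [7, 7] → minimax = 7
No saddle point (maximin ≠ minimax). Mixed strategy needed.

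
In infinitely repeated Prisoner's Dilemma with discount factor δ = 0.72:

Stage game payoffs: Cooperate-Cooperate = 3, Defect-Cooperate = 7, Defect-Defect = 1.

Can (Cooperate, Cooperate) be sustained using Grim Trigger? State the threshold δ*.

δ* = 0.6667; since δ = 0.72 ≥ 0.6667, cooperation can be sustained

Work:
For Grim Trigger:
Cooperate forever: 3/(1-δ)
Defect then punished: 7 + 1·δ/(1-δ)
Need: 3/(1-δ) ≥ 7 + 1·δ/(1-δ)
Solving: δ ≥ (T-R)/(T-P) = (7-3)/(7-1) = 0.6667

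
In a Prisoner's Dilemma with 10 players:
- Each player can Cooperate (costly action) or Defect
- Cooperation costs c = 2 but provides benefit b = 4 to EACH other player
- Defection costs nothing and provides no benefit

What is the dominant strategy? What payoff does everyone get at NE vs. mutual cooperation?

Dominant: Defect; NE payoff = 0; Coop payoff = 34

Work:
Defect dominates (saves cost c = 2, benefit to others is external)
NE: All defect → everyone gets 0
If all cooperate: each receives (9)×4 - 2 = 34
Social dilemma: 34 > 0 but NE gives 0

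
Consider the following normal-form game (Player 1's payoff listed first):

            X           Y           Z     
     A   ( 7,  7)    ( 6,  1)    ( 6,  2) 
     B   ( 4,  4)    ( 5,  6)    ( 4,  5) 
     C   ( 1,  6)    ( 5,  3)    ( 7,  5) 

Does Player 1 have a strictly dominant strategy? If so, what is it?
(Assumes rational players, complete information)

No strictly dominant strategy exists for Player 1

Work:
A strategy strictly dominates another if it gives a strictly higher payoff against every opponent action. Compare each pair of P1's strategies column-by-column:
  A vs B: [7 vs 4, 6 vs 5, 6 vs 4] → A strictly dominates B
  A vs C: [7 vs 1, 6 vs 5, 6 vs 7] → A does not strictly dominate C (column Z: 6 ≤ 7)
  B vs A: [4 vs 7, 5 vs 6, 4 vs 6] → B does not strictly dominate A (column X: 4 ≤ 7)
  B vs C: [4 vs 1, 5 vs 5, 4 vs 7] → B does not strictly dominate C (column Y: 5 ≤ 5)
  C vs A: [1 vs 7, 5 vs 6, 7 vs 6] → C does not strictly dominate A (column X: 1 ≤ 7)
  C vs B: [1 vs 4, 5 vs 5, 7 vs 4] → C does not strictly dominate B (column X: 1 ≤ 4)
No single strategy strictly dominates all others → no strictly dominant strategy.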